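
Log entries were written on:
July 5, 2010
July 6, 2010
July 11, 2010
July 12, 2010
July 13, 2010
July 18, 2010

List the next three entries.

July 19, 2010; July 20, 2010; July 25, 2010

Gaps: 1, 5, 1, 1, 5 days — not constant, but cyclic with period 3.
The events fall on every Monday, Tuesday and Sunday.
The following Monday is July 19, 2010.
Next Tuesday: July 20, 2010.
Next Sunday: July 25, 2010.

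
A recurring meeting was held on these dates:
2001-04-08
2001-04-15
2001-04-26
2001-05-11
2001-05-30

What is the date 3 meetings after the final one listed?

Gaps: 7, 11, 15, 19 days — each gap is 4 larger than the previous one.
Next gap: 23 days. 2001-05-30 + 23 days = 2001-06-22.
Next gap: 27 days. 2001-06-22 + 27 days = 2001-07-19.
Next gap: 31 days. 2001-07-19 + 31 days = 2001-08-19.

2001-08-19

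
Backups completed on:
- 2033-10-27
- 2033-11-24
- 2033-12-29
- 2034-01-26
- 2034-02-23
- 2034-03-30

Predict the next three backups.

2034-04-27, 2034-05-25, 2034-06-29

Every date is a Thursday; gaps 28, 35, 28, 28, 35 days.
Each is the last Thursday of its month (at least one falls on the 29th or later, ruling out '4th Thursday').
Last Thursday of April 2034: 2034-04-27.
Last Thursday of May 2034: 2034-05-25.
Last Thursday of June 2034: 2034-06-29.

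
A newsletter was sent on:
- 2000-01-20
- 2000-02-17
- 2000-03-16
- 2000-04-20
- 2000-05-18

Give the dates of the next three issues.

2000-06-15, 2000-07-20, 2000-08-17

Gaps: 28, 28, 35, 28 days — a mix of 28 and 35. Every date is a Thursday.
Each is the 3rd Thursday of its month.
June 2000 — 3rd Thursday is 2000-06-15.
July 2000 — 3rd Thursday is 2000-07-20.
3rd Thursday of August 2000: 2000-08-17.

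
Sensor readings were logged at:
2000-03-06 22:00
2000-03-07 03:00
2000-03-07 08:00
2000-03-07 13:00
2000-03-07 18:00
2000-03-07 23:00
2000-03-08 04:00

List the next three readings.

2000-03-08 09:00, 2000-03-08 14:00, 2000-03-08 19:00

Gaps: 5, 5, 5, 5, 5, 5 hours — each event is 5 hours after the previous one.
2000-03-08 04:00 + 5 h = 2000-03-08 09:00.
2000-03-08 09:00 + 5 h = 2000-03-08 14:00.
2000-03-08 14:00 + 5 h = 2000-03-08 19:00.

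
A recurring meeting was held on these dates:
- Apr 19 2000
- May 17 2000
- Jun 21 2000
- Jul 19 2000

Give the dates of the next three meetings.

All dates are Wednesdays, 28, 35, 28 days apart.
Specifically, the 3rd Wednesday of each month.
August 2000 — 3rd Wednesday is Aug 16 2000.
September 2000 — 3rd Wednesday is Sep 20 2000.
3rd Wednesday of October 2000: Oct 18 2000.

Aug 16 2000, Sep 20 2000, Oct 18 2000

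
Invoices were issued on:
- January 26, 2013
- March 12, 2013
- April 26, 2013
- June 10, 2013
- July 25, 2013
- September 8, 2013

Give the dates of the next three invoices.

Gaps between consecutive events: 45, 45, 45, 45, 45 days — a constant 45-day interval.
September 8, 2013 + 45 days = October 23, 2013.
October 23, 2013 + 45 days = December 7, 2013.
December 7, 2013 + 45 days = January 21, 2014.

October 23, 2013; December 7, 2013; January 21, 2014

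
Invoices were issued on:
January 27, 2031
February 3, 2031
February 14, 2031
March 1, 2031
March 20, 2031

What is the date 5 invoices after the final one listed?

August 22, 2031

The spacing grows by 4 each time: 7, 11, 15, 19 days.
Next gap: 23 days. March 20, 2031 + 23 days = April 12, 2031.
Next gap: 27 days. April 12, 2031 + 27 days = May 9, 2031.
Next gap: 31 days. May 9, 2031 + 31 days = June 9, 2031.
Next gap: 35 days. June 9, 2031 + 35 days = July 14, 2031.
Next gap: 39 days. July 14, 2031 + 39 days = August 22, 2031.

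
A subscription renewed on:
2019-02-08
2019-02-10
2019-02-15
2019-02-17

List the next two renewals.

2019-02-22, 2019-02-24

Gaps: 2, 5, 2 days — not constant, but cyclic with period 2.
The events fall on every Friday and Sunday.
The following Friday is 2019-02-22.
Next Sunday: 2019-02-24.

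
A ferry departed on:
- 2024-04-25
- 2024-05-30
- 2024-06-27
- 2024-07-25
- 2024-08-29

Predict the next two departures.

All Thursdays; the gaps (35, 28, 28, 35) vary with month length.
This is the last Thursday of each month.
Last Thursday of September 2024: 2024-09-26.
Last Thursday of October 2024: 2024-10-31.

2024-09-26, 2024-10-31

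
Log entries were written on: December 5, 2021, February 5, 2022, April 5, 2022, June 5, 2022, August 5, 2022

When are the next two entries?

The day-of-month is always 5 (62, 59, 61, 61 days between events).
So this recurs on the 5th of every 2 months.
Next: October 2022 → October 5, 2022.
Next: December 2022 → December 5, 2022.

October 5, 2022; December 5, 2022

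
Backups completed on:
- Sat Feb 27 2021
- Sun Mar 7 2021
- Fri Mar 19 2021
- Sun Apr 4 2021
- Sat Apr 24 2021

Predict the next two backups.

The spacing grows by 4 each time: 8, 12, 16, 20 days.
Next gap: 24 days. Sat Apr 24 2021 + 24 days = Tue May 18 2021.
Next gap: 28 days. Tue May 18 2021 + 28 days = Tue Jun 15 2021.

Tue May 18 2021, Tue Jun 15 2021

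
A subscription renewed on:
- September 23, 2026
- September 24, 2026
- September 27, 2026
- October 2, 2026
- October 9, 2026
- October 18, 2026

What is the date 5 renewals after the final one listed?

January 1, 2027

The spacing grows by 2 each time: 1, 3, 5, 7, 9 days.
Next gap: 11 days. October 18, 2026 + 11 days = October 29, 2026.
Next gap: 13 days. October 29, 2026 + 13 days = November 11, 2026.
Next gap: 15 days. November 11, 2026 + 15 days = November 26, 2026.
Next gap: 17 days. November 26, 2026 + 17 days = December 13, 2026.
Next gap: 19 days. December 13, 2026 + 19 days = January 1, 2027.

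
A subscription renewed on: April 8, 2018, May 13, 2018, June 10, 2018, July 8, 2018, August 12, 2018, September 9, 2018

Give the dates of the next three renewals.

October 14, 2018; November 11, 2018; December 9, 2018

Gaps: 35, 28, 28, 35, 28 days — a mix of 28 and 35. Every date is a Sunday.
Each is the 2nd Sunday of its month.
October 2018 — 2nd Sunday is October 14, 2018.
2nd Sunday of November 2018: November 11, 2018.
2nd Sunday of December 2018: December 9, 2018.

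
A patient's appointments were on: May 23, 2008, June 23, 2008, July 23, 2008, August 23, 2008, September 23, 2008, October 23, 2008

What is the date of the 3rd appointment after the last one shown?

January 23, 2009

The day-of-month is always 23 (31, 30, 31, 31, 30 days between events).
So this recurs on the 23rd of each month.
Next: November 2008 → November 23, 2008.
December 2008: December 23, 2008.
Next: January 2009 → January 23, 2009.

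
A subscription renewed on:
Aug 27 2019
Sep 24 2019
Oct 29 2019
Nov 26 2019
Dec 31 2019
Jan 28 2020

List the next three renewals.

Feb 25 2020, Mar 31 2020, Apr 28 2020

These are Tuesdays with 28, 35, 28, 35, 28-day gaps.
Each is the final Tuesday of its month — Oct 29 2019 is past the 28th, so '4th Tuesday' doesn't fit.
February 2020 ends with Tuesday Feb 25 2020.
Last Tuesday of March 2020: Mar 31 2020.
April 2020 ends with Tuesday Apr 28 2020.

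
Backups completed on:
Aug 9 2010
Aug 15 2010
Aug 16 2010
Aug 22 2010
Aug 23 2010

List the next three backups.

The gap pattern 6, 1, 6, 1 repeats every 2 events.
These are the Mondays and Sundays of each week.
Next Sunday: Aug 29 2010.
The following Monday is Aug 30 2010.
Next Sunday: Sep 5 2010.

Aug 29 2010, Aug 30 2010, Sep 5 2010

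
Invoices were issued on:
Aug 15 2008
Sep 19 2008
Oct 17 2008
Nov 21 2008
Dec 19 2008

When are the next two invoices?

These are Fridays at 28- or 35-day spacing (35, 28, 35, 28).
The pattern: 3rd Friday of the month.
January 2009 — 3rd Friday is Jan 16 2009.
3rd Friday of February 2009: Feb 20 2009.

Jan 16 2009, Feb 20 2009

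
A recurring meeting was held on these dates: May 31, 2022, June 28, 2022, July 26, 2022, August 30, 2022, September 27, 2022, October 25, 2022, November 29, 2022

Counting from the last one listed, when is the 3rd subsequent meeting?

February 28, 2023

All Tuesdays; the gaps (28, 28, 35, 28, 28, 35) vary with month length.
This is the last Tuesday of each month.
December 2022 ends with Tuesday December 27, 2022.
January 2023 ends with Tuesday January 31, 2023.
Last Tuesday of February 2023: February 28, 2023.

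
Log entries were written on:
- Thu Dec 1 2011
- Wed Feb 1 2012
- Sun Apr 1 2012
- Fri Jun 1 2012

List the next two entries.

Each date is the 1st; the gaps (62, 60, 61) track the month lengths.
The rule is the 1st of every 2 months.
Next: August 2012 → Wed Aug 1 2012.
Next: October 2012 → Mon Oct 1 2012.

Wed Aug 1 2012, Mon Oct 1 2012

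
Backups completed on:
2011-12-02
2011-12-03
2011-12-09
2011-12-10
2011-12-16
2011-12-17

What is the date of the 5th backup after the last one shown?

Every event lands on a Friday or Saturday (gaps cycle 1, 6, 1, 6, 1).
So the schedule is: every Friday and Saturday.
Next Friday: 2011-12-23.
Next Saturday: 2011-12-24.
The following Friday is 2011-12-30.
Next Saturday: 2011-12-31.
Next Friday: 2012-01-06.

2012-01-06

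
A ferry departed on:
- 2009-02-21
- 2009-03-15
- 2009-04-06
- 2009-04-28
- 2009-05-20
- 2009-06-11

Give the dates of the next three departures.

Gaps between consecutive events: 22, 22, 22, 22, 22 days — a constant 22-day interval.
2009-06-11 + 22 days = 2009-07-03.
2009-07-03 + 22 days = 2009-07-25.
2009-07-25 + 22 days = 2009-08-16.

2009-07-03, 2009-07-25, 2009-08-16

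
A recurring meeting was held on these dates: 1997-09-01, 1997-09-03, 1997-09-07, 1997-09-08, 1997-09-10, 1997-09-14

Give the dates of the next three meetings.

The gap pattern 2, 4, 1, 2, 4 repeats every 3 events.
These are the Mondays, Wednesdays and Sundays of each week.
Next Monday: 1997-09-15.
Next Wednesday: 1997-09-17.
Next Sunday: 1997-09-21.

1997-09-15, 1997-09-17, 1997-09-21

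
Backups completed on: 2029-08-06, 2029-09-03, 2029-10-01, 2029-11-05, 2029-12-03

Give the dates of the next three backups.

All dates are Mondays, 28, 28, 35, 28 days apart.
Specifically, the 1st Monday of each month.
1st Monday of January 2030: 2030-01-07.
February 2030 — 1st Monday is 2030-02-04.
March 2030 — 1st Monday is 2030-03-04.

2030-01-07, 2030-02-04, 2030-03-04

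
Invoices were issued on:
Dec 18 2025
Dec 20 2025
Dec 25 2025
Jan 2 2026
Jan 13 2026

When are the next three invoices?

Gaps: 2, 5, 8, 11 days — each gap is 3 larger than the previous one.
Next gap: 14 days. Jan 13 2026 + 14 days = Jan 27 2026.
Next gap: 17 days. Jan 27 2026 + 17 days = Feb 13 2026.
Next gap: 20 days. Feb 13 2026 + 20 days = Mar 5 2026.

Jan 27 2026, Feb 13 2026, Mar 5 2026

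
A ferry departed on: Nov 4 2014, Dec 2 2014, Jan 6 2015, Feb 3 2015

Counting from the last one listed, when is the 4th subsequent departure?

Jun 2 2015

Gaps: 28, 35, 28 days — a mix of 28 and 35. Every date is a Tuesday.
Each is the 1st Tuesday of its month.
March 2015 — 1st Tuesday is Mar 3 2015.
1st Tuesday of April 2015: Apr 7 2015.
1st Tuesday of May 2015: May 5 2015.
1st Tuesday of June 2015: Jun 2 2015.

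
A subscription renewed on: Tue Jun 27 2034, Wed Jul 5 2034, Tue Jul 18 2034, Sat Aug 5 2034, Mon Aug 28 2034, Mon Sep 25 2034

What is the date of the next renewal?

Sat Oct 28 2034

Intervals are 8, 13, 18, 23, 28 days — an arithmetic progression with common difference 5.
Next gap: 33 days. Mon Sep 25 2034 + 33 days = Sat Oct 28 2034.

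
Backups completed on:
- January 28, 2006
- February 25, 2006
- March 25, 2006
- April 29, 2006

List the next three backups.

May 27, 2006; June 24, 2006; July 29, 2006

Every date is a Saturday; gaps 28, 28, 35 days.
Each is the last Saturday of its month (at least one falls on the 29th or later, ruling out '4th Saturday').
Last Saturday of May 2006: May 27, 2006.
Last Saturday of June 2006: June 24, 2006.
July 2006 ends with Saturday July 29, 2006.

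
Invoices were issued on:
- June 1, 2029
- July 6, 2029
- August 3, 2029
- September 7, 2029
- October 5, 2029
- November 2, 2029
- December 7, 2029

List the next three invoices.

Gaps: 35, 28, 35, 28, 28, 35 days — a mix of 28 and 35. Every date is a Friday.
Each is the 1st Friday of its month.
January 2030 — 1st Friday is January 4, 2030.
1st Friday of February 2030: February 1, 2030.
March 2030 — 1st Friday is March 1, 2030.

January 4, 2030; February 1, 2030; March 1, 2030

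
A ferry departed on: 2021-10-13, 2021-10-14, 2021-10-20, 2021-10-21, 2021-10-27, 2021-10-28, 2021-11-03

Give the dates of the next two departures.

2021-11-04, 2021-11-10

Every event lands on a Wednesday or Thursday (gaps cycle 1, 6, 1, 6, 1, 6).
So the schedule is: every Wednesday and Thursday.
The following Thursday is 2021-11-04.
The following Wednesday is 2021-11-10.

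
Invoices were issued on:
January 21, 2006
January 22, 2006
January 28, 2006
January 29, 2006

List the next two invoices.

February 4, 2006; February 5, 2006

The gap pattern 1, 6, 1 repeats every 2 events.
These are the Saturdays and Sundays of each week.
Next Saturday: February 4, 2006.
Next Sunday: February 5, 2006.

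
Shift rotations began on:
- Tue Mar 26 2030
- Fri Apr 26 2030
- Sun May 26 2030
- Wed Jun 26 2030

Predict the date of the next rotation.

Fri Jul 26 2030

The day-of-month is always 26 (31, 30, 31 days between events).
So this recurs on the 26th of each month.
July 2030: Fri Jul 26 2030.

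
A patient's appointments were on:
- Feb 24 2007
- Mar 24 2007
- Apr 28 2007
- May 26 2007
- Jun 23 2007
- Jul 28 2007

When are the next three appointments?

All dates are Saturdays, 28, 35, 28, 28, 35 days apart.
Specifically, the 4th Saturday of each month.
4th Saturday of August 2007: Aug 25 2007.
September 2007 — 4th Saturday is Sep 22 2007.
October 2007 — 4th Saturday is Oct 27 2007.

Aug 25 2007, Sep 22 2007, Oct 27 2007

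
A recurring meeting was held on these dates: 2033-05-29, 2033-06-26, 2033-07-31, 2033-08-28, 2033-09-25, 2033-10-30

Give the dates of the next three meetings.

2033-11-27, 2033-12-25, 2034-01-29

These are Sundays with 28, 35, 28, 28, 35-day gaps.
Each is the final Sunday of its month — 2033-05-29 is past the 28th, so '4th Sunday' doesn't fit.
Last Sunday of November 2033: 2033-11-27.
December 2033 ends with Sunday 2033-12-25.
January 2034 ends with Sunday 2034-01-29.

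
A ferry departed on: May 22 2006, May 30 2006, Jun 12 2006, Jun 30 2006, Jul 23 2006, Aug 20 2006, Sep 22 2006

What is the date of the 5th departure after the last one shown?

Intervals are 8, 13, 18, 23, 28, 33 days — an arithmetic progression with common difference 5.
Next gap: 38 days. Sep 22 2006 + 38 days = Oct 30 2006.
Next gap: 43 days. Oct 30 2006 + 43 days = Dec 12 2006.
Next gap: 48 days. Dec 12 2006 + 48 days = Jan 29 2007.
Next gap: 53 days. Jan 29 2007 + 53 days = Mar 23 2007.
Next gap: 58 days. Mar 23 2007 + 58 days = May 20 2007.

May 20 2007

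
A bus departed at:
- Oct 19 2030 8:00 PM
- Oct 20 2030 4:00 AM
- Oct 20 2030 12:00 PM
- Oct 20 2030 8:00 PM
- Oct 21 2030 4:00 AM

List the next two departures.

Oct 21 2030 12:00 PM, Oct 21 2030 8:00 PM

Gaps: 8, 8, 8, 8 hours — each event is 8 hours after the previous one.
Oct 21 2030 4:00 AM + 8 h = Oct 21 2030 12:00 PM.
Oct 21 2030 12:00 PM + 8 h = Oct 21 2030 8:00 PM.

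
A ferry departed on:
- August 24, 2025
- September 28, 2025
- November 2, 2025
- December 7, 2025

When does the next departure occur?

January 11, 2026

Gaps between consecutive events: 35, 35, 35 days — a constant 35-day interval.
December 7, 2025 + 35 days = January 11, 2026.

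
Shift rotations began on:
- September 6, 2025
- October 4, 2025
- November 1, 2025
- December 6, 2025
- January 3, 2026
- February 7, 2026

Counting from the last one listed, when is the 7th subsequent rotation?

These are Saturdays at 28- or 35-day spacing (28, 28, 35, 28, 35).
The pattern: 1st Saturday of the month.
1st Saturday of March 2026: March 7, 2026.
1st Saturday of April 2026: April 4, 2026.
May 2026 — 1st Saturday is May 2, 2026.
June 2026 — 1st Saturday is June 6, 2026.
July 2026 — 1st Saturday is July 4, 2026.
1st Saturday of August 2026: August 1, 2026.
September 2026 — 1st Saturday is September 5, 2026.

September 5, 2026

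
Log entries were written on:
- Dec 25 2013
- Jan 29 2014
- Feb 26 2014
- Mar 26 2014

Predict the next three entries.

Apr 30 2014, May 28 2014, Jun 25 2014

Every date is a Wednesday; gaps 35, 28, 28 days.
Each is the last Wednesday of its month (at least one falls on the 29th or later, ruling out '4th Wednesday').
Last Wednesday of April 2014: Apr 30 2014.
Last Wednesday of May 2014: May 28 2014.
Last Wednesday of June 2014: Jun 25 2014.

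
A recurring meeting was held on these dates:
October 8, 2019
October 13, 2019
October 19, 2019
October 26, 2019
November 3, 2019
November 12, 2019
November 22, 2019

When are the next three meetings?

The spacing grows by 1 each time: 5, 6, 7, 8, 9, 10 days.
Next gap: 11 days. November 22, 2019 + 11 days = December 3, 2019.
Next gap: 12 days. December 3, 2019 + 12 days = December 15, 2019.
Next gap: 13 days. December 15, 2019 + 13 days = December 28, 2019.

December 3, 2019; December 15, 2019; December 28, 2019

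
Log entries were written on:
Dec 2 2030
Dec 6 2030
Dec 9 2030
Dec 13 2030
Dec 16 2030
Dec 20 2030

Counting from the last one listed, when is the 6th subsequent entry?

Jan 10 2031

The gap pattern 4, 3, 4, 3, 4 repeats every 2 events.
These are the Mondays and Fridays of each week.
The following Monday is Dec 23 2030.
The following Friday is Dec 27 2030.
The following Monday is Dec 30 2030.
Next Friday: Jan 3 2031.
The following Monday is Jan 6 2031.
The following Friday is Jan 10 2031.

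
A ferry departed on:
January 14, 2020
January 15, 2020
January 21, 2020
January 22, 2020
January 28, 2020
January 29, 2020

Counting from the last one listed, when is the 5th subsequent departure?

February 18, 2020

Every event lands on a Tuesday or Wednesday (gaps cycle 1, 6, 1, 6, 1).
So the schedule is: every Tuesday and Wednesday.
The following Tuesday is February 4, 2020.
The following Wednesday is February 5, 2020.
Next Tuesday: February 11, 2020.
Next Wednesday: February 12, 2020.
The following Tuesday is February 18, 2020.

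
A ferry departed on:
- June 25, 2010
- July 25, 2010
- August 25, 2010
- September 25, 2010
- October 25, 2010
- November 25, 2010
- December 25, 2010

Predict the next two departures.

The day-of-month is always 25 (30, 31, 31, 30, 31, 30 days between events).
So this recurs on the 25th of each month.
January 2011: January 25, 2011.
February 2011: February 25, 2011.

January 25, 2011; February 25, 2011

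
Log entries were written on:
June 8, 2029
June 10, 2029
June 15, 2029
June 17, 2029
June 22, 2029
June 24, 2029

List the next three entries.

Every event lands on a Friday or Sunday (gaps cycle 2, 5, 2, 5, 2).
So the schedule is: every Friday and Sunday.
The following Friday is June 29, 2029.
The following Sunday is July 1, 2029.
Next Friday: July 6, 2029.

June 29, 2029; July 1, 2029; July 6, 2029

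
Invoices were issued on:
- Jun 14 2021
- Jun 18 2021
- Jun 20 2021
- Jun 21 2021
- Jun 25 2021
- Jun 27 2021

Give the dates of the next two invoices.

Jun 28 2021, Jul 2 2021

Every event lands on a Monday or Friday or Sunday (gaps cycle 4, 2, 1, 4, 2).
So the schedule is: every Monday, Friday and Sunday.
Next Monday: Jun 28 2021.
The following Friday is Jul 2 2021.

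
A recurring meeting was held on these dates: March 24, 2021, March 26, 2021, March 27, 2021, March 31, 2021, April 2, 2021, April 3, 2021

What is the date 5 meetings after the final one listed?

April 16, 2021

The gap pattern 2, 1, 4, 2, 1 repeats every 3 events.
These are the Wednesdays, Fridays and Saturdays of each week.
Next Wednesday: April 7, 2021.
Next Friday: April 9, 2021.
The following Saturday is April 10, 2021.
The following Wednesday is April 14, 2021.
The following Friday is April 16, 2021.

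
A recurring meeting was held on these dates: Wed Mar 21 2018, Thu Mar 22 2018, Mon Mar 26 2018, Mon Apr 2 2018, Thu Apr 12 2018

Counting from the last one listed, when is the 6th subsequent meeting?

Mon Aug 13 2018

The spacing grows by 3 each time: 1, 4, 7, 10 days.
Next gap: 13 days. Thu Apr 12 2018 + 13 days = Wed Apr 25 2018.
Next gap: 16 days. Wed Apr 25 2018 + 16 days = Fri May 11 2018.
Next gap: 19 days. Fri May 11 2018 + 19 days = Wed May 30 2018.
Next gap: 22 days. Wed May 30 2018 + 22 days = Thu Jun 21 2018.
Next gap: 25 days. Thu Jun 21 2018 + 25 days = Mon Jul 16 2018.
Next gap: 28 days. Mon Jul 16 2018 + 28 days = Mon Aug 13 2018.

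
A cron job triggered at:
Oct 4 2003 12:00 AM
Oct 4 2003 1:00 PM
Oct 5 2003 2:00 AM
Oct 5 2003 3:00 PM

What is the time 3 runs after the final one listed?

Spacing: 13, 13, 13 h — constant 13 h.
Oct 5 2003 3:00 PM + 13 h = Oct 6 2003 4:00 AM.
Oct 6 2003 4:00 AM + 13 h = Oct 6 2003 5:00 PM.
Oct 6 2003 5:00 PM + 13 h = Oct 7 2003 6:00 AM.

Oct 7 2003 6:00 AM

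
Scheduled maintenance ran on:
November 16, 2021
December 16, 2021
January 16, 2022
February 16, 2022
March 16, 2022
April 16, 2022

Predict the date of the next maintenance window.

May 16, 2022

The day-of-month is always 16 (30, 31, 31, 28, 31 days between events).
So this recurs on the 16th of each month.
May 2022: May 16, 2022.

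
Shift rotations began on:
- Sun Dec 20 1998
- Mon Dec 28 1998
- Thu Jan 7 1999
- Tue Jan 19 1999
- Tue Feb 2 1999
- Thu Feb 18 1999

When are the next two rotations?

Mon Mar 8 1999, Sun Mar 28 1999

Gaps: 8, 10, 12, 14, 16 days — each gap is 2 larger than the previous one.
Next gap: 18 days. Thu Feb 18 1999 + 18 days = Mon Mar 8 1999.
Next gap: 20 days. Mon Mar 8 1999 + 20 days = Sun Mar 28 1999.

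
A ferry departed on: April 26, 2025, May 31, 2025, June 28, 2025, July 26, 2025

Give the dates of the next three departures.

These are Saturdays with 35, 28, 28-day gaps.
Each is the final Saturday of its month — May 31, 2025 is past the 28th, so '4th Saturday' doesn't fit.
August 2025 ends with Saturday August 30, 2025.
September 2025 ends with Saturday September 27, 2025.
October 2025 ends with Saturday October 25, 2025.

August 30, 2025; September 27, 2025; October 25, 2025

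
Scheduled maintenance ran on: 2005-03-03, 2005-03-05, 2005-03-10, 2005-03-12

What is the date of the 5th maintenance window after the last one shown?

2005-03-31

Every event lands on a Thursday or Saturday (gaps cycle 2, 5, 2).
So the schedule is: every Thursday and Saturday.
The following Thursday is 2005-03-17.
Next Saturday: 2005-03-19.
Next Thursday: 2005-03-24.
Next Saturday: 2005-03-26.
Next Thursday: 2005-03-31.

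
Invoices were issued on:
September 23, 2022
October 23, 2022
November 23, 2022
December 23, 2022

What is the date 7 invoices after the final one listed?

Each date is the 23rd; the gaps (30, 31, 30) track the month lengths.
The rule is the 23rd of each month.
Next: January 2023 → January 23, 2023.
Next: February 2023 → February 23, 2023.
March 2023: March 23, 2023.
April 2023: April 23, 2023.
May 2023: May 23, 2023.
June 2023: June 23, 2023.
Next: July 2023 → July 23, 2023.

July 23, 2023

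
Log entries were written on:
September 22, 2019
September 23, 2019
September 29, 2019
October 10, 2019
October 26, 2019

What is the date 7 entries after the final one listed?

Intervals are 1, 6, 11, 16 days — an arithmetic progression with common difference 5.
Next gap: 21 days. October 26, 2019 + 21 days = November 16, 2019.
Next gap: 26 days. November 16, 2019 + 26 days = December 12, 2019.
Next gap: 31 days. December 12, 2019 + 31 days = January 12, 2020.
Next gap: 36 days. January 12, 2020 + 36 days = February 17, 2020.
Next gap: 41 days. February 17, 2020 + 41 days = March 29, 2020.
Next gap: 46 days. March 29, 2020 + 46 days = May 14, 2020.
Next gap: 51 days. May 14, 2020 + 51 days = July 4, 2020.

July 4, 2020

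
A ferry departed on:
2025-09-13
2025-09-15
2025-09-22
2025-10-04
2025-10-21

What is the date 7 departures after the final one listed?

2026-07-07

Gaps: 2, 7, 12, 17 days — each gap is 5 larger than the previous one.
Next gap: 22 days. 2025-10-21 + 22 days = 2025-11-12.
Next gap: 27 days. 2025-11-12 + 27 days = 2025-12-09.
Next gap: 32 days. 2025-12-09 + 32 days = 2026-01-10.
Next gap: 37 days. 2026-01-10 + 37 days = 2026-02-16.
Next gap: 42 days. 2026-02-16 + 42 days = 2026-03-30.
Next gap: 47 days. 2026-03-30 + 47 days = 2026-05-16.
Next gap: 52 days. 2026-05-16 + 52 days = 2026-07-07.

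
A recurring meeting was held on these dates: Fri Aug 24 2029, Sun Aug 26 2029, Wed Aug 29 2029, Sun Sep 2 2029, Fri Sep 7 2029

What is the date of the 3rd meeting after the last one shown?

Gaps: 2, 3, 4, 5 days — each gap is 1 larger than the previous one.
Next gap: 6 days. Fri Sep 7 2029 + 6 days = Thu Sep 13 2029.
Next gap: 7 days. Thu Sep 13 2029 + 7 days = Thu Sep 20 2029.
Next gap: 8 days. Thu Sep 20 2029 + 8 days = Fri Sep 28 2029.

Fri Sep 28 2029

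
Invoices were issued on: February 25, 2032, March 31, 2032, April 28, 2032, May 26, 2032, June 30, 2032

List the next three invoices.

July 28, 2032; August 25, 2032; September 29, 2032

All Wednesdays; the gaps (35, 28, 28, 35) vary with month length.
This is the last Wednesday of each month.
Last Wednesday of July 2032: July 28, 2032.
Last Wednesday of August 2032: August 25, 2032.
Last Wednesday of September 2032: September 29, 2032.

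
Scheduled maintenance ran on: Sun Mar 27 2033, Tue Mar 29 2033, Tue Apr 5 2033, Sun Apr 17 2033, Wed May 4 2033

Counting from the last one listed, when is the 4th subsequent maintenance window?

Tue Aug 30 2033

The spacing grows by 5 each time: 2, 7, 12, 17 days.
Next gap: 22 days. Wed May 4 2033 + 22 days = Thu May 26 2033.
Next gap: 27 days. Thu May 26 2033 + 27 days = Wed Jun 22 2033.
Next gap: 32 days. Wed Jun 22 2033 + 32 days = Sun Jul 24 2033.
Next gap: 37 days. Sun Jul 24 2033 + 37 days = Tue Aug 30 2033.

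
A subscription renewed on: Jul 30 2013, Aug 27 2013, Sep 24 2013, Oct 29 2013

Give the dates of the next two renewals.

Nov 26 2013, Dec 31 2013

All Tuesdays; the gaps (28, 28, 35) vary with month length.
This is the last Tuesday of each month.
Last Tuesday of November 2013: Nov 26 2013.
December 2013 ends with Tuesday Dec 31 2013.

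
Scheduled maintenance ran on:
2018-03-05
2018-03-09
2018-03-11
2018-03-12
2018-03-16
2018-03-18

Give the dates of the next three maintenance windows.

2018-03-19, 2018-03-23, 2018-03-25

The gap pattern 4, 2, 1, 4, 2 repeats every 3 events.
These are the Mondays, Fridays and Sundays of each week.
Next Monday: 2018-03-19.
Next Friday: 2018-03-23.
Next Sunday: 2018-03-25.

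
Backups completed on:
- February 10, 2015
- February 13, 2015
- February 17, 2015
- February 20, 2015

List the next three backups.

Gaps: 3, 4, 3 days — not constant, but cyclic with period 2.
The events fall on every Tuesday and Friday.
The following Tuesday is February 24, 2015.
Next Friday: February 27, 2015.
The following Tuesday is March 3, 2015.

February 24, 2015; February 27, 2015; March 3, 2015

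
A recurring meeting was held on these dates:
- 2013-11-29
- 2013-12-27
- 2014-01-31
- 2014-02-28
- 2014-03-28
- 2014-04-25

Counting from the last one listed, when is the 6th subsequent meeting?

These are Fridays with 28, 35, 28, 28, 28-day gaps.
Each is the final Friday of its month — 2013-11-29 is past the 28th, so '4th Friday' doesn't fit.
May 2014 ends with Friday 2014-05-30.
Last Friday of June 2014: 2014-06-27.
Last Friday of July 2014: 2014-07-25.
Last Friday of August 2014: 2014-08-29.
Last Friday of September 2014: 2014-09-26.
Last Friday of October 2014: 2014-10-31.

2014-10-31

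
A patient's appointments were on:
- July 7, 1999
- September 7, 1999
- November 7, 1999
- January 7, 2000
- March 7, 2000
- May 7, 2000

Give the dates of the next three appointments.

July 7, 2000; September 7, 2000; November 7, 2000

Gaps: 62, 61, 61, 60, 61 days — not constant. Every event is on the 7th of the month.
Pattern: the 7th of every 2 months.
July 2000: July 7, 2000.
Next: September 2000 → September 7, 2000.
Next: November 2000 → November 7, 2000.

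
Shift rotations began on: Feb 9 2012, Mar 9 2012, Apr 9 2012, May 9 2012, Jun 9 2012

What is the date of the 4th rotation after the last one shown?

Oct 9 2012

The day-of-month is always 9 (29, 31, 30, 31 days between events).
So this recurs on the 9th of each month.
July 2012: Jul 9 2012.
August 2012: Aug 9 2012.
September 2012: Sep 9 2012.
Next: October 2012 → Oct 9 2012.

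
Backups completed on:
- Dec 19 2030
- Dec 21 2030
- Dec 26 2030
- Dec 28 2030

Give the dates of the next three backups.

Gaps: 2, 5, 2 days — not constant, but cyclic with period 2.
The events fall on every Thursday and Saturday.
Next Thursday: Jan 2 2031.
The following Saturday is Jan 4 2031.
The following Thursday is Jan 9 2031.

Jan 2 2031, Jan 4 2031, Jan 9 2031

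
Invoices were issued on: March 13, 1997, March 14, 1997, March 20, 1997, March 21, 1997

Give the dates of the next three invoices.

March 27, 1997; March 28, 1997; April 3, 1997

Every event lands on a Thursday or Friday (gaps cycle 1, 6, 1).
So the schedule is: every Thursday and Friday.
The following Thursday is March 27, 1997.
The following Friday is March 28, 1997.
Next Thursday: April 3, 1997.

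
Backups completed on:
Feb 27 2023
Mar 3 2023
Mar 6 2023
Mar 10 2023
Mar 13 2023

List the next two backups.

The gap pattern 4, 3, 4, 3 repeats every 2 events.
These are the Mondays and Fridays of each week.
Next Friday: Mar 17 2023.
Next Monday: Mar 20 2023.

Mar 17 2023, Mar 20 2023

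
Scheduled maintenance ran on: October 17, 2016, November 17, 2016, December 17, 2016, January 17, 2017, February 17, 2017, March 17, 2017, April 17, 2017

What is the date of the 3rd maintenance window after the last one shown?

Each date is the 17th; the gaps (31, 30, 31, 31, 28, 31) track the month lengths.
The rule is the 17th of each month.
Next: May 2017 → May 17, 2017.
June 2017: June 17, 2017.
July 2017: July 17, 2017.

July 17, 2017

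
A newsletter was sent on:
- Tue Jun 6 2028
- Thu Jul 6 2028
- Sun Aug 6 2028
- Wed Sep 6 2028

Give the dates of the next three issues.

Fri Oct 6 2028, Mon Nov 6 2028, Wed Dec 6 2028

The day-of-month is always 6 (30, 31, 31 days between events).
So this recurs on the 6th of each month.
Next: October 2028 → Fri Oct 6 2028.
Next: November 2028 → Mon Nov 6 2028.
Next: December 2028 → Wed Dec 6 2028.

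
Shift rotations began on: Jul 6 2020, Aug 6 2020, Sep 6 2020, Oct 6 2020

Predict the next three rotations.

Nov 6 2020, Dec 6 2020, Jan 6 2021

Gaps: 31, 31, 30 days — not constant. Every event is on the 6th of the month.
Pattern: the 6th of each month.
Next: November 2020 → Nov 6 2020.
December 2020: Dec 6 2020.
January 2021: Jan 6 2021.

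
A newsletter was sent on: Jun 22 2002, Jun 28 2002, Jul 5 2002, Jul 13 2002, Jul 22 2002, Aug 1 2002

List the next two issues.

The spacing grows by 1 each time: 6, 7, 8, 9, 10 days.
Next gap: 11 days. Aug 1 2002 + 11 days = Aug 12 2002.
Next gap: 12 days. Aug 12 2002 + 12 days = Aug 24 2002.

Aug 12 2002, Aug 24 2002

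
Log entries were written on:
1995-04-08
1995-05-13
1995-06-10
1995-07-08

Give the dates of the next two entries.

1995-08-12, 1995-09-09

All dates are Saturdays, 35, 28, 28 days apart.
Specifically, the 2nd Saturday of each month.
2nd Saturday of August 1995: 1995-08-12.
September 1995 — 2nd Saturday is 1995-09-09.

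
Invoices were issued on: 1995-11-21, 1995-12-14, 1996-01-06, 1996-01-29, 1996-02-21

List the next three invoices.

1996-03-15, 1996-04-07, 1996-04-30

Every event comes 23 days after the last (23, 23, 23, 23).
1996-02-21 + 23 days = 1996-03-15.
1996-03-15 + 23 days = 1996-04-07.
1996-04-07 + 23 days = 1996-04-30.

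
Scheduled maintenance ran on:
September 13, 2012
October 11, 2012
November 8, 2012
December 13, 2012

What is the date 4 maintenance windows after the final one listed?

All dates are Thursdays, 28, 28, 35 days apart.
Specifically, the 2nd Thursday of each month.
2nd Thursday of January 2013: January 10, 2013.
February 2013 — 2nd Thursday is February 14, 2013.
March 2013 — 2nd Thursday is March 14, 2013.
April 2013 — 2nd Thursday is April 11, 2013.

April 11, 2013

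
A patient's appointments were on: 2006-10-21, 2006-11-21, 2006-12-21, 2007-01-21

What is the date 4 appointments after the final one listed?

2007-05-21

Each date is the 21st; the gaps (31, 30, 31) track the month lengths.
The rule is the 21st of each month.
February 2007: 2007-02-21.
March 2007: 2007-03-21.
April 2007: 2007-04-21.
Next: May 2007 → 2007-05-21.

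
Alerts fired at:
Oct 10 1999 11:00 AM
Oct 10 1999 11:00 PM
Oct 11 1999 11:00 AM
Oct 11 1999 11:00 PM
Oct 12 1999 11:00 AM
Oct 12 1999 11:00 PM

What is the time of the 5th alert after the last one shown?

Gaps: 12, 12, 12, 12, 12 hours — each event is 12 hours after the previous one.
Oct 12 1999 11:00 PM + 12 h = Oct 13 1999 11:00 AM.
Oct 13 1999 11:00 AM + 12 h = Oct 13 1999 11:00 PM.
Oct 13 1999 11:00 PM + 12 h = Oct 14 1999 11:00 AM.
Oct 14 1999 11:00 AM + 12 h = Oct 14 1999 11:00 PM.
Oct 14 1999 11:00 PM + 12 h = Oct 15 1999 11:00 AM.

Oct 15 1999 11:00 AM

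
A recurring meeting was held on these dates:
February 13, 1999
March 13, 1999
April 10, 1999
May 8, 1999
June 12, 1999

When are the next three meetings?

July 10, 1999; August 14, 1999; September 11, 1999

These are Saturdays at 28- or 35-day spacing (28, 28, 28, 35).
The pattern: 2nd Saturday of the month.
July 1999 — 2nd Saturday is July 10, 1999.
2nd Saturday of August 1999: August 14, 1999.
2nd Saturday of September 1999: September 11, 1999.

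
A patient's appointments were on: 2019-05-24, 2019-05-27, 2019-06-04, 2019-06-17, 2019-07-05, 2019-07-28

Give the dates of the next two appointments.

2019-08-25, 2019-09-27

Intervals are 3, 8, 13, 18, 23 days — an arithmetic progression with common difference 5.
Next gap: 28 days. 2019-07-28 + 28 days = 2019-08-25.
Next gap: 33 days. 2019-08-25 + 33 days = 2019-09-27.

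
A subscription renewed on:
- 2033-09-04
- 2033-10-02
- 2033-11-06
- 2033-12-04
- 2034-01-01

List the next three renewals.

These are Sundays at 28- or 35-day spacing (28, 35, 28, 28).
The pattern: 1st Sunday of the month.
1st Sunday of February 2034: 2034-02-05.
March 2034 — 1st Sunday is 2034-03-05.
April 2034 — 1st Sunday is 2034-04-02.

2034-02-05, 2034-03-05, 2034-04-02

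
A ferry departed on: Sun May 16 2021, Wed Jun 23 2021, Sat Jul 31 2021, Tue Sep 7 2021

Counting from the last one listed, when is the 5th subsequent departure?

Wed Mar 16 2022

Every event comes 38 days after the last (38, 38, 38).
Tue Sep 7 2021 + 38 days = Fri Oct 15 2021.
Fri Oct 15 2021 + 38 days = Mon Nov 22 2021.
Mon Nov 22 2021 + 38 days = Thu Dec 30 2021.
Thu Dec 30 2021 + 38 days = Sun Feb 6 2022.
Sun Feb 6 2022 + 38 days = Wed Mar 16 2022.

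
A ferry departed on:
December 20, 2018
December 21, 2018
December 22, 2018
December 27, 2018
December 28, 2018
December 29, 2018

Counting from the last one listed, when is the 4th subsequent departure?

The gap pattern 1, 1, 5, 1, 1 repeats every 3 events.
These are the Thursdays, Fridays and Saturdays of each week.
The following Thursday is January 3, 2019.
Next Friday: January 4, 2019.
The following Saturday is January 5, 2019.
Next Thursday: January 10, 2019.

January 10, 2019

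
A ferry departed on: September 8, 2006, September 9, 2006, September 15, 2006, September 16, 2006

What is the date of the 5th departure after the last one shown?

Gaps: 1, 6, 1 days — not constant, but cyclic with period 2.
The events fall on every Friday and Saturday.
The following Friday is September 22, 2006.
The following Saturday is September 23, 2006.
Next Friday: September 29, 2006.
The following Saturday is September 30, 2006.
Next Friday: October 6, 2006.

October 6, 2006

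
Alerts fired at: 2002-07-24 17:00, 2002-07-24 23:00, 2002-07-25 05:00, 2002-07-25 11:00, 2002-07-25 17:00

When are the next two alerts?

The interval is a steady 6 hours (6, 6, 6, 6).
2002-07-25 17:00 + 6 h = 2002-07-25 23:00.
2002-07-25 23:00 + 6 h = 2002-07-26 05:00.

2002-07-25 23:00, 2002-07-26 05:00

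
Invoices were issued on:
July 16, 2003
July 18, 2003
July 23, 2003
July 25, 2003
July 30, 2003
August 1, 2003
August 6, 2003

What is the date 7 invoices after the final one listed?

August 29, 2003

Every event lands on a Wednesday or Friday (gaps cycle 2, 5, 2, 5, 2, 5).
So the schedule is: every Wednesday and Friday.
The following Friday is August 8, 2003.
The following Wednesday is August 13, 2003.
Next Friday: August 15, 2003.
The following Wednesday is August 20, 2003.
Next Friday: August 22, 2003.
The following Wednesday is August 27, 2003.
Next Friday: August 29, 2003.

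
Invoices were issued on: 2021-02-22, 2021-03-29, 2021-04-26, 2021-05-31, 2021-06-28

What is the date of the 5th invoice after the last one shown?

2021-11-29

Every date is a Monday; gaps 35, 28, 35, 28 days.
Each is the last Monday of its month (at least one falls on the 29th or later, ruling out '4th Monday').
Last Monday of July 2021: 2021-07-26.
Last Monday of August 2021: 2021-08-30.
September 2021 ends with Monday 2021-09-27.
Last Monday of October 2021: 2021-10-25.
November 2021 ends with Monday 2021-11-29.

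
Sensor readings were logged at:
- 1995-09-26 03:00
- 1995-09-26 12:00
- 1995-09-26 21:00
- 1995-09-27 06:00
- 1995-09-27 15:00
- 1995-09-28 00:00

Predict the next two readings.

Spacing: 9, 9, 9, 9, 9 h — constant 9 h.
1995-09-28 00:00 + 9 h = 1995-09-28 09:00.
1995-09-28 09:00 + 9 h = 1995-09-28 18:00.

1995-09-28 09:00, 1995-09-28 18:00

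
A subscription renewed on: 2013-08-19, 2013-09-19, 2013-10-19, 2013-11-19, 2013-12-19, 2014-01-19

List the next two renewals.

Each date is the 19th; the gaps (31, 30, 31, 30, 31) track the month lengths.
The rule is the 19th of each month.
Next: February 2014 → 2014-02-19.
Next: March 2014 → 2014-03-19.

2014-02-19, 2014-03-19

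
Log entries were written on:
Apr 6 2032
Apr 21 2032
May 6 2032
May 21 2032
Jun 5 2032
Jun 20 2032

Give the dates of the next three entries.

Jul 5 2032, Jul 20 2032, Aug 4 2032

Every event comes 15 days after the last (15, 15, 15, 15, 15).
Jun 20 2032 + 15 days = Jul 5 2032.
Jul 5 2032 + 15 days = Jul 20 2032.
Jul 20 2032 + 15 days = Aug 4 2032.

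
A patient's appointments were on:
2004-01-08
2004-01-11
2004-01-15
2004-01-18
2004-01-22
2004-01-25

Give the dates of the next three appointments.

2004-01-29, 2004-02-01, 2004-02-05

Gaps: 3, 4, 3, 4, 3 days — not constant, but cyclic with period 2.
The events fall on every Thursday and Sunday.
The following Thursday is 2004-01-29.
The following Sunday is 2004-02-01.
Next Thursday: 2004-02-05.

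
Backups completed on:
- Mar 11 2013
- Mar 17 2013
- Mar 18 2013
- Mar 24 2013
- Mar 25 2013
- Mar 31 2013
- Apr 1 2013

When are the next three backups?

Every event lands on a Monday or Sunday (gaps cycle 6, 1, 6, 1, 6, 1).
So the schedule is: every Monday and Sunday.
The following Sunday is Apr 7 2013.
The following Monday is Apr 8 2013.
Next Sunday: Apr 14 2013.

Apr 7 2013, Apr 8 2013, Apr 14 2013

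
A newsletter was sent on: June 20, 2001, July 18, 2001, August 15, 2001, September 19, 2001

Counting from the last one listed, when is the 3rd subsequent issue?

December 19, 2001

Gaps: 28, 28, 35 days — a mix of 28 and 35. Every date is a Wednesday.
Each is the 3rd Wednesday of its month.
3rd Wednesday of October 2001: October 17, 2001.
3rd Wednesday of November 2001: November 21, 2001.
December 2001 — 3rd Wednesday is December 19, 2001.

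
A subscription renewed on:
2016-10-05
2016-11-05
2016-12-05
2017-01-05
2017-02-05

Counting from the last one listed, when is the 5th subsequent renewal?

The day-of-month is always 5 (31, 30, 31, 31 days between events).
So this recurs on the 5th of each month.
March 2017: 2017-03-05.
April 2017: 2017-04-05.
Next: May 2017 → 2017-05-05.
Next: June 2017 → 2017-06-05.
July 2017: 2017-07-05.

2017-07-05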